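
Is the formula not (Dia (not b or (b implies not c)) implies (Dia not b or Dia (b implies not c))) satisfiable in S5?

1. not (Dia (not b or (b implies not c)) implies (Dia not b or Dia (b implies not c))), 0
2. Dia (not b or (b implies not c)), 0   [neg-implies-rule on 1]
3. not (Dia not b or Dia (b implies not c)), 0   [neg-implies-rule on 1]
4. not Dia not b, 0   [neg-or-rule on 3]
5. not Dia (b implies not c), 0   [neg-or-rule on 3]
6. b, 0   [neg-Dia-rule on 4 via 0R0]
7. not (b implies not c), 0   [neg-Dia-rule on 5 via 0R0]
8. c, 0   [neg-implies-rule on 7]
9. not b or (b implies not c), 1   [Dia-rule on 2: fresh world 1, 0R1]
10. b, 1   [neg-Dia-rule on 4 via 0R1]
11. not (b implies not c), 1   [neg-Dia-rule on 5 via 0R1]
12. c, 1   [neg-implies-rule on 11]
13. b implies not c, 1   [or-rule on 9 (branches; this branch)]
14. not c, 1   [implies-rule on 13 (branches; this branch)]
Accessibility: 0R0, 0R1, 1R0, 1R1
Branch closes: c and not c both at 1.
All branches of the tableau close; one closing branch shown above.

Unsatisfiable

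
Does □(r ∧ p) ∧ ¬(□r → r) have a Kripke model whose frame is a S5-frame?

No, unsatisfiable

1. □(r ∧ p) ∧ ¬(□r → r), u
2. □(r ∧ p), u
3. ¬(□r → r), u
4. □r, u
5. ¬r, u
6. r ∧ p, u
7. r, u
8. p, u
Accessibility: uRu
Branch closes: r and ¬r both at u.
All branches of the tableau close; one closing branch shown above.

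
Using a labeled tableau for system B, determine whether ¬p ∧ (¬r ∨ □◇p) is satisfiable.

1. ¬p ∧ (¬r ∨ □◇p), 0
2. ¬p, 0
3. ¬r ∨ □◇p, 0
4. □◇p, 0
5. ◇p, 0
6. p, 1
7. ◇p, 1
8. p, 2
Accessibility: 0R0, 0R1, 1R0, 1R1, 1R2, 2R1, 2R2

Satisfiable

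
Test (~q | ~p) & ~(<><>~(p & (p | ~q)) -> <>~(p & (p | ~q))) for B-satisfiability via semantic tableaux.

Satisfiable (open branch found)

1. (~q | ~p) & ~(<><>~(p & (p | ~q)) -> <>~(p & (p | ~q))), u
2. ~q | ~p, u
3. ~(<><>~(p & (p | ~q)) -> <>~(p & (p | ~q))), u
4. <><>~(p & (p | ~q)), u
5. ~<>~(p & (p | ~q)), u
6. p & (p | ~q), u
7. p, u
8. p | ~q, u
9. ~q, u
10. <>~(p & (p | ~q)), v
11. p & (p | ~q), v
12. p, v
13. p | ~q, v
14. ~q, v
15. ~(p & (p | ~q)), w
16. ~(p | ~q), w
17. ~p, w
18. q, w
Accessibility: uRu, uRv, vRu, vRv, vRw, wRv, wRw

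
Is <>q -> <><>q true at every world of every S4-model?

Tableau for the negation ~(<>q -> <><>q):
1. ~(<>q -> <><>q), w0
2. <>q, w0
3. ~<><>q, w0
4. ~<>q, w0
5. ~q, w0
6. q, w1
7. ~<>q, w1
8. ~q, w1
Accessibility: w0Rw0, w0Rw1, w1Rw1
Branch closes: q and ~q both at w1.
All branches of the negation close; one closing branch shown above.

Yes, valid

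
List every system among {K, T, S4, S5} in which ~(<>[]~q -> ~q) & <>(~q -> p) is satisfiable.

K, T, S4

S5-tableau for the formula:
1. ~(<>[]~q -> ~q) & <>(~q -> p), w0
2. ~(<>[]~q -> ~q), w0
3. <>(~q -> p), w0
4. <>[]~q, w0
5. q, w0
6. ~q -> p, w1
7. p, w1
8. []~q, w2
9. ~q, w0
Accessibility: w0Rw0, w0Rw1, w0Rw2, w1Rw0, w1Rw1, w1Rw2, w2Rw0, w2Rw1, w2Rw2
Branch closes: q and ~q both at w0.
Every branch closes (one shown): unsatisfiable in S5.
S4-tableau for the formula:
1. ~(<>[]~q -> ~q) & <>(~q -> p), w0
2. ~(<>[]~q -> ~q), w0
3. <>(~q -> p), w0
4. <>[]~q, w0
5. q, w0
6. ~q -> p, w1
7. p, w1
8. []~q, w2
9. ~q, w2
Accessibility: w0Rw0, w0Rw1, w0Rw2, w1Rw1, w2Rw2
Complete open branch: satisfiable in S4, hence also in K, T (this S4-model is also a K-model and a T-model).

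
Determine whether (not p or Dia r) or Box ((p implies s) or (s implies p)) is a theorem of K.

Tableau for the negation not ((not p or Dia r) or Box ((p implies s) or (s implies p))):
1. not ((not p or Dia r) or Box ((p implies s) or (s implies p))), 0
2. not (not p or Dia r), 0
3. not Box ((p implies s) or (s implies p)), 0
4. p, 0
5. not Dia r, 0
6. not ((p implies s) or (s implies p)), 1
7. not (p implies s), 1
8. not (s implies p), 1
9. p, 1
10. not s, 1
11. s, 1
12. not p, 1
Accessibility: 0R1
Branch closes: s and not s both at 1.
All branches of the negation close; one closing branch shown above.

Yes, valid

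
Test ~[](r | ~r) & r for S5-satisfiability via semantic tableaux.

No, unsatisfiable

1. ~[](r | ~r) & r, 0
2. ~[](r | ~r), 0   [&-rule on 1]
3. r, 0   [&-rule on 1]
4. ~(r | ~r), 1   [~[]-rule on 2: fresh world 1, 0R1]
5. ~r, 1   [~|-rule on 4]
6. r, 1   [~|-rule on 4]
Accessibility: 0R0, 0R1, 1R0, 1R1
Branch closes: r and ~r both at 1.
(One branch shown.) All branches close.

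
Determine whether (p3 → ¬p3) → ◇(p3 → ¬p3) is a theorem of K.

No, not valid

Tableau for the negation ¬((p3 → ¬p3) → ◇(p3 → ¬p3)):
1. ¬((p3 → ¬p3) → ◇(p3 → ¬p3)), 0
2. p3 → ¬p3, 0
3. ¬◇(p3 → ¬p3), 0
4. ¬p3, 0
The negation has an open branch (countermodel exists).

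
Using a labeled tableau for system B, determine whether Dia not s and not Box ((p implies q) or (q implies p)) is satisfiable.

No, unsatisfiable

1. Dia not s and not Box ((p implies q) or (q implies p)), w0
2. Dia not s, w0
3. not Box ((p implies q) or (q implies p)), w0
4. not s, w1
5. not ((p implies q) or (q implies p)), w2
6. not (p implies q), w2
7. not (q implies p), w2
8. p, w2
9. not q, w2
10. q, w2
11. not p, w2
Accessibility: w0Rw0, w0Rw1, w0Rw2, w1Rw0, w1Rw1, w2Rw0, w2Rw2
Branch closes: q and not q both at w2.
All branches of the tableau close; one closing branch shown above.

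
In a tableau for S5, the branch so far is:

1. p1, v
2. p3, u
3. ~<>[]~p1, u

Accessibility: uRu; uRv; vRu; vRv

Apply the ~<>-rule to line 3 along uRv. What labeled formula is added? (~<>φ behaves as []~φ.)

~<>φ behaves as []~φ: propagate the negated body to each accessible world.

~[]~p1, v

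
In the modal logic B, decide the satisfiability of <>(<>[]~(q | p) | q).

1. <>(<>[]~(q | p) | q), 0
2. <>[]~(q | p) | q, 1
3. q, 1
Accessibility: 0R0, 0R1, 1R0, 1R1

Satisfiable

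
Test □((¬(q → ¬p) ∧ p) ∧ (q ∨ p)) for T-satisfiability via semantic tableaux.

Yes, satisfiable

1. □((¬(q → ¬p) ∧ p) ∧ (q ∨ p)), 0
2. (¬(q → ¬p) ∧ p) ∧ (q ∨ p), 0
3. ¬(q → ¬p) ∧ p, 0
4. q ∨ p, 0
5. ¬(q → ¬p), 0
6. p, 0
7. q, 0
Accessibility: 0R0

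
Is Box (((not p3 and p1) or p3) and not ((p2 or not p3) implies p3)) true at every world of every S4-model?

Tableau for the negation not Box (((not p3 and p1) or p3) and not ((p2 or not p3) implies p3)):
1. not Box (((not p3 and p1) or p3) and not ((p2 or not p3) implies p3)), 0
2. not (((not p3 and p1) or p3) and not ((p2 or not p3) implies p3)), 1
3. (p2 or not p3) implies p3, 1
4. p3, 1
Accessibility: 0R0, 0R1, 1R1
The negation has an open branch (countermodel exists).

Not valid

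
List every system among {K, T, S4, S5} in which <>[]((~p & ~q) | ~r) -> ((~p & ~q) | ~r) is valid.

S5-tableau for the negation ~(<>[]((~p & ~q) | ~r) -> ((~p & ~q) | ~r)):
1. ~(<>[]((~p & ~q) | ~r) -> ((~p & ~q) | ~r)), 0
2. <>[]((~p & ~q) | ~r), 0
3. ~((~p & ~q) | ~r), 0
4. ~(~p & ~q), 0
5. r, 0
6. q, 0
7. []((~p & ~q) | ~r), 1
8. (~p & ~q) | ~r, 0
9. (~p & ~q) | ~r, 1
10. ~p & ~q, 0
11. ~p, 0
12. ~q, 0
Accessibility: 0R0, 0R1, 1R0, 1R1
Branch closes: q and ~q both at 0.
Every branch closes (one shown): valid in S5.
S4-tableau for the negation ~(<>[]((~p & ~q) | ~r) -> ((~p & ~q) | ~r)):
1. ~(<>[]((~p & ~q) | ~r) -> ((~p & ~q) | ~r)), 0
2. <>[]((~p & ~q) | ~r), 0
3. ~((~p & ~q) | ~r), 0
4. ~(~p & ~q), 0
5. r, 0
6. q, 0
7. []((~p & ~q) | ~r), 1
8. (~p & ~q) | ~r, 1
9. ~r, 1
Accessibility: 0R0, 0R1, 1R1
Complete open branch: countermodel on an S4-frame, so not valid in S4, nor in K, T (the same frame is also a K-frame and a T-frame).

S5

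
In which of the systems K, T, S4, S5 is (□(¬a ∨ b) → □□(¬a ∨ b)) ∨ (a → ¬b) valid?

S4-tableau for the negation ¬((□(¬a ∨ b) → □□(¬a ∨ b)) ∨ (a → ¬b)):
1. ¬((□(¬a ∨ b) → □□(¬a ∨ b)) ∨ (a → ¬b)), u
2. ¬(□(¬a ∨ b) → □□(¬a ∨ b)), u
3. ¬(a → ¬b), u
4. □(¬a ∨ b), u
5. ¬□□(¬a ∨ b), u
6. a, u
7. b, u
8. ¬a ∨ b, u
9. ¬□(¬a ∨ b), v
10. ¬a ∨ b, v
11. b, v
12. ¬(¬a ∨ b), w
13. a, w
14. ¬b, w
15. ¬a ∨ b, w
16. b, w
Accessibility: uRu, uRv, uRw, vRv, vRw, wRw
Branch closes: b and ¬b both at w.
Every branch closes (one shown): valid in S4, hence also in S5 (every theorem of S4 is a theorem of S5).
T-tableau for the negation ¬((□(¬a ∨ b) → □□(¬a ∨ b)) ∨ (a → ¬b)):
1. ¬((□(¬a ∨ b) → □□(¬a ∨ b)) ∨ (a → ¬b)), u
2. ¬(□(¬a ∨ b) → □□(¬a ∨ b)), u
3. ¬(a → ¬b), u
4. □(¬a ∨ b), u
5. ¬□□(¬a ∨ b), u
6. a, u
7. b, u
8. ¬a ∨ b, u
9. ¬□(¬a ∨ b), v
10. ¬a ∨ b, v
11. b, v
12. ¬(¬a ∨ b), w
13. a, w
14. ¬b, w
Accessibility: uRu, uRv, vRv, vRw, wRw
Complete open branch: countermodel on a T-frame, so not valid in T, nor in K (the same frame is also a K-frame).

S4, S5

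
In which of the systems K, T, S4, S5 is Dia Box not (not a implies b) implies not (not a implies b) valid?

S5-tableau for the negation not (Dia Box not (not a implies b) implies not (not a implies b)):
1. not (Dia Box not (not a implies b) implies not (not a implies b)), u
2. Dia Box not (not a implies b), u
3. not a implies b, u
4. b, u
5. Box not (not a implies b), v
6. not (not a implies b), u
7. not a, u
8. not b, u
Accessibility: uRu, uRv, vRu, vRv
Branch closes: b and not b both at u.
Every branch closes (one shown): valid in S5.
S4-tableau for the negation not (Dia Box not (not a implies b) implies not (not a implies b)):
1. not (Dia Box not (not a implies b) implies not (not a implies b)), u
2. Dia Box not (not a implies b), u
3. not a implies b, u
4. b, u
5. Box not (not a implies b), v
6. not (not a implies b), v
7. not a, v
8. not b, v
Accessibility: uRu, uRv, vRv
Complete open branch: countermodel on an S4-frame, so not valid in S4, nor in K, T (the same frame is also a K-frame and a T-frame).

S5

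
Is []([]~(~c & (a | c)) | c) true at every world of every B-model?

No, not valid

Tableau for the negation ~[]([]~(~c & (a | c)) | c):
1. ~[]([]~(~c & (a | c)) | c), u
2. ~([]~(~c & (a | c)) | c), v
3. ~[]~(~c & (a | c)), v
4. ~c, v
5. ~c & (a | c), w
6. ~c, w
7. a | c, w
8. a, w
Accessibility: uRu, uRv, vRu, vRv, vRw, wRv, wRw
The negation has an open branch (countermodel exists).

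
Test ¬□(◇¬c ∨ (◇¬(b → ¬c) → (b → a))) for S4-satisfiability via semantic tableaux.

Satisfiable

1. ¬□(◇¬c ∨ (◇¬(b → ¬c) → (b → a))), 0
2. ¬(◇¬c ∨ (◇¬(b → ¬c) → (b → a))), 1
3. ¬◇¬c, 1
4. ¬(◇¬(b → ¬c) → (b → a)), 1
5. ◇¬(b → ¬c), 1
6. ¬(b → a), 1
7. b, 1
8. ¬a, 1
9. c, 1
10. ¬(b → ¬c), 2
11. b, 2
12. c, 2
Accessibility: 0R0, 0R1, 0R2, 1R1, 1R2, 2R2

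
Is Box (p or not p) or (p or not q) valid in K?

Valid in K

Tableau for the negation not (Box (p or not p) or (p or not q)):
1. not (Box (p or not p) or (p or not q)), 0
2. not Box (p or not p), 0
3. not (p or not q), 0
4. not p, 0
5. q, 0
6. not (p or not p), 1
7. not p, 1
8. p, 1
Accessibility: 0R1
Branch closes: p and not p both at 1.
Every branch of the negation's tableau closes; the branch above is one of them.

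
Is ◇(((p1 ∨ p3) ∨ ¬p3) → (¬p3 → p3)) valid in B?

Tableau for the negation ¬◇(((p1 ∨ p3) ∨ ¬p3) → (¬p3 → p3)):
1. ¬◇(((p1 ∨ p3) ∨ ¬p3) → (¬p3 → p3)), u
2. ¬(((p1 ∨ p3) ∨ ¬p3) → (¬p3 → p3)), u   [¬◇-rule on 1 via uRu]
3. (p1 ∨ p3) ∨ ¬p3, u   [¬→-rule on 2]
4. ¬(¬p3 → p3), u   [¬→-rule on 2]
5. ¬p3, u   [¬→-rule on 4]
Accessibility: uRu
The negation has an open branch (countermodel exists).

Not valid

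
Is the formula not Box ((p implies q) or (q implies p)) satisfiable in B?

Unsatisfiable (every branch closes)

1. not Box ((p implies q) or (q implies p)), u
2. not ((p implies q) or (q implies p)), v
3. not (p implies q), v
4. not (q implies p), v
5. p, v
6. not q, v
7. q, v
8. not p, v
Accessibility: uRu, uRv, vRu, vRv
Branch closes: q and not q both at v.
Every branch closes; the branch above is one of them.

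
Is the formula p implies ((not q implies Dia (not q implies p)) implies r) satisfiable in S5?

Satisfiable (open branch found)

1. p implies ((not q implies Dia (not q implies p)) implies r), w0
2. (not q implies Dia (not q implies p)) implies r, w0   [implies-rule on 1 (branches; this branch)]
3. r, w0   [implies-rule on 2 (branches; this branch)]
Accessibility: w0Rw0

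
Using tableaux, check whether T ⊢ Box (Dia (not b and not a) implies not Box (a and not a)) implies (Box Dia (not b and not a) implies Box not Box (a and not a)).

Tableau for the negation not (Box (Dia (not b and not a) implies not Box (a and not a)) implies (Box Dia (not b and not a) implies Box not Box (a and not a))):
1. not (Box (Dia (not b and not a) implies not Box (a and not a)) implies (Box Dia (not b and not a) implies Box not Box (a and not a))), w0
2. Box (Dia (not b and not a) implies not Box (a and not a)), w0
3. not (Box Dia (not b and not a) implies Box not Box (a and not a)), w0
4. Box Dia (not b and not a), w0
5. not Box not Box (a and not a), w0
6. Dia (not b and not a) implies not Box (a and not a), w0
7. Dia (not b and not a), w0
8. not Dia (not b and not a), w0
9. not (not b and not a), w0
10. a, w0
11. Box (a and not a), w1
12. Dia (not b and not a) implies not Box (a and not a), w1
13. Dia (not b and not a), w1
14. not (not b and not a), w1
15. a and not a, w1
16. a, w1
17. not a, w1
Accessibility: w0Rw0, w0Rw1, w1Rw1
Branch closes: a and not a both at w1.
All branches of the negation close; one closing branch shown above.

Valid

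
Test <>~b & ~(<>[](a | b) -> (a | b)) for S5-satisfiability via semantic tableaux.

No, unsatisfiable

1. <>~b & ~(<>[](a | b) -> (a | b)), u
2. <>~b, u
3. ~(<>[](a | b) -> (a | b)), u
4. <>[](a | b), u
5. ~(a | b), u
6. ~a, u
7. ~b, u
8. ~b, v
9. [](a | b), w
10. a | b, u
11. a | b, v
12. a | b, w
13. b, u
Accessibility: uRu, uRv, uRw, vRu, vRv, vRw, wRu, wRv, wRw
Branch closes: b and ~b both at u.
Every branch closes; the branch above is one of them.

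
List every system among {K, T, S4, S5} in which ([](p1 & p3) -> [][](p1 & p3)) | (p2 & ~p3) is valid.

S4, S5

S4-tableau for the negation ~(([](p1 & p3) -> [][](p1 & p3)) | (p2 & ~p3)):
1. ~(([](p1 & p3) -> [][](p1 & p3)) | (p2 & ~p3)), w0
2. ~([](p1 & p3) -> [][](p1 & p3)), w0
3. ~(p2 & ~p3), w0
4. [](p1 & p3), w0
5. ~[][](p1 & p3), w0
6. p1 & p3, w0
7. p1, w0
8. p3, w0
9. ~[](p1 & p3), w1
10. p1 & p3, w1
11. p1, w1
12. p3, w1
13. ~(p1 & p3), w2
14. p1 & p3, w2
15. p1, w2
16. p3, w2
17. ~p3, w2
Accessibility: w0Rw0, w0Rw1, w0Rw2, w1Rw1, w1Rw2, w2Rw2
Branch closes: p3 and ~p3 both at w2.
Every branch closes (one shown): valid in S4, hence also in S5 (every theorem of S4 is a theorem of S5).
T-tableau for the negation ~(([](p1 & p3) -> [][](p1 & p3)) | (p2 & ~p3)):
1. ~(([](p1 & p3) -> [][](p1 & p3)) | (p2 & ~p3)), w0
2. ~([](p1 & p3) -> [][](p1 & p3)), w0
3. ~(p2 & ~p3), w0
4. [](p1 & p3), w0
5. ~[][](p1 & p3), w0
6. p1 & p3, w0
7. p1, w0
8. p3, w0
9. ~[](p1 & p3), w1
10. p1 & p3, w1
11. p1, w1
12. p3, w1
13. ~(p1 & p3), w2
14. ~p3, w2
Accessibility: w0Rw0, w0Rw1, w1Rw1, w1Rw2, w2Rw2
Complete open branch: countermodel on a T-frame, so not valid in T, nor in K (the same frame is also a K-frame).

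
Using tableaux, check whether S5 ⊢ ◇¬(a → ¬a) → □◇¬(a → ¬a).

Valid in S5

Tableau for the negation ¬(◇¬(a → ¬a) → □◇¬(a → ¬a)):
1. ¬(◇¬(a → ¬a) → □◇¬(a → ¬a)), u
2. ◇¬(a → ¬a), u   [¬→-rule on 1]
3. ¬□◇¬(a → ¬a), u   [¬→-rule on 1]
4. ¬(a → ¬a), v   [◇-rule on 2: fresh world v, uRv]
5. a, v   [¬→-rule on 4]
6. ¬◇¬(a → ¬a), w   [¬□-rule on 3: fresh world w, uRw]
7. a → ¬a, u   [¬◇-rule on 6 via wRu]
8. a → ¬a, v   [¬◇-rule on 6 via wRv]
9. a → ¬a, w   [¬◇-rule on 6 via wRw]
10. ¬a, u   [→-rule on 7 (branches; this branch)]
11. ¬a, v   [→-rule on 8 (branches; this branch)]
Accessibility: uRu, uRv, uRw, vRu, vRv, vRw, wRu, wRv, wRw
Branch closes: a and ¬a both at v.
All branches of the negation close; one closing branch shown above.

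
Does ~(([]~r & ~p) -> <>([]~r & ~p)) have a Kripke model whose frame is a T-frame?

1. ~(([]~r & ~p) -> <>([]~r & ~p)), 0
2. []~r & ~p, 0   [~->-rule on 1]
3. ~<>([]~r & ~p), 0   [~->-rule on 1]
4. []~r, 0   [&-rule on 2]
5. ~p, 0   [&-rule on 2]
6. ~([]~r & ~p), 0   [~<>-rule on 3 via 0R0]
7. ~r, 0   [[]-rule on 4 via 0R0]
8. ~[]~r, 0   [~&-rule on 6 (branches; this branch)]
9. r, 1   [~[]-rule on 8: fresh world 1, 0R1]
10. ~([]~r & ~p), 1   [~<>-rule on 3 via 0R1]
11. ~r, 1   [[]-rule on 4 via 0R1]
Accessibility: 0R0, 0R1, 1R1
Branch closes: r and ~r both at 1.
All branches of the tableau close; one closing branch shown above.

No, unsatisfiable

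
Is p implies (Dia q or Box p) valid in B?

Invalid (countermodel exists)

Tableau for the negation not (p implies (Dia q or Box p)):
1. not (p implies (Dia q or Box p)), 0
2. p, 0
3. not (Dia q or Box p), 0
4. not Dia q, 0
5. not Box p, 0
6. not q, 0
7. not p, 1
8. not q, 1
Accessibility: 0R0, 0R1, 1R0, 1R1
The negation has an open branch (countermodel exists).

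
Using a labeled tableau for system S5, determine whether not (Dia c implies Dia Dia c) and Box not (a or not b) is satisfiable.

1. not (Dia c implies Dia Dia c) and Box not (a or not b), 0
2. not (Dia c implies Dia Dia c), 0   [and-rule on 1]
3. Box not (a or not b), 0   [and-rule on 1]
4. Dia c, 0   [neg-implies-rule on 2]
5. not Dia Dia c, 0   [neg-implies-rule on 2]
6. not (a or not b), 0   [Box-rule on 3 via 0R0]
7. not a, 0   [neg-or-rule on 6]
8. b, 0   [neg-or-rule on 6]
9. not Dia c, 0   [neg-Dia-rule on 5 via 0R0]
10. not c, 0   [neg-Dia-rule on 9 via 0R0]
11. c, 1   [Dia-rule on 4: fresh world 1, 0R1]
12. not (a or not b), 1   [Box-rule on 3 via 0R1]
13. not a, 1   [neg-or-rule on 12]
14. b, 1   [neg-or-rule on 12]
15. not Dia c, 1   [neg-Dia-rule on 5 via 0R1]
16. not c, 1   [neg-Dia-rule on 9 via 0R1]
Accessibility: 0R0, 0R1, 1R0, 1R1
Branch closes: c and not c both at 1.
Every branch closes; the branch above is one of them.

No, unsatisfiable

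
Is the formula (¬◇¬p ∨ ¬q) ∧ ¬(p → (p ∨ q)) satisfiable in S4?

Unsatisfiable

1. (¬◇¬p ∨ ¬q) ∧ ¬(p → (p ∨ q)), w0
2. ¬◇¬p ∨ ¬q, w0   [∧-rule on 1]
3. ¬(p → (p ∨ q)), w0   [∧-rule on 1]
4. p, w0   [¬→-rule on 3]
5. ¬(p ∨ q), w0   [¬→-rule on 3]
6. ¬p, w0   [¬∨-rule on 5]
7. ¬q, w0   [¬∨-rule on 5]
Accessibility: w0Rw0
Branch closes: p and ¬p both at w0.
Every branch closes; the branch above is one of them.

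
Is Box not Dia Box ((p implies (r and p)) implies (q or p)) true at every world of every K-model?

Tableau for the negation not Box not Dia Box ((p implies (r and p)) implies (q or p)):
1. not Box not Dia Box ((p implies (r and p)) implies (q or p)), 0
2. Dia Box ((p implies (r and p)) implies (q or p)), 1
3. Box ((p implies (r and p)) implies (q or p)), 2
Accessibility: 0R1, 1R2
The negation has an open branch (countermodel exists).

No, not valid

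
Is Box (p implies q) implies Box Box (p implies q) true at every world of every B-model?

No, not valid

Tableau for the negation not (Box (p implies q) implies Box Box (p implies q)):
1. not (Box (p implies q) implies Box Box (p implies q)), w0
2. Box (p implies q), w0
3. not Box Box (p implies q), w0
4. p implies q, w0
5. q, w0
6. not Box (p implies q), w1
7. p implies q, w1
8. q, w1
9. not (p implies q), w2
10. p, w2
11. not q, w2
Accessibility: w0Rw0, w0Rw1, w1Rw0, w1Rw1, w1Rw2, w2Rw1, w2Rw2
The negation has an open branch (countermodel exists).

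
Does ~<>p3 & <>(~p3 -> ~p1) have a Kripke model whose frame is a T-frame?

Yes, satisfiable

1. ~<>p3 & <>(~p3 -> ~p1), 0
2. ~<>p3, 0   [&-rule on 1]
3. <>(~p3 -> ~p1), 0   [&-rule on 1]
4. ~p3, 0   [~<>-rule on 2 via 0R0]
5. ~p3 -> ~p1, 1   [<>-rule on 3: fresh world 1, 0R1]
6. ~p3, 1   [~<>-rule on 2 via 0R1]
7. ~p1, 1   [->-rule on 5 (branches; this branch)]
Accessibility: 0R0, 0R1, 1R1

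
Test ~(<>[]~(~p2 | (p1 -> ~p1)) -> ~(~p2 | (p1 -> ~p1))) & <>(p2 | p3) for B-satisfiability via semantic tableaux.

1. ~(<>[]~(~p2 | (p1 -> ~p1)) -> ~(~p2 | (p1 -> ~p1))) & <>(p2 | p3), 0
2. ~(<>[]~(~p2 | (p1 -> ~p1)) -> ~(~p2 | (p1 -> ~p1))), 0   [&-rule on 1]
3. <>(p2 | p3), 0   [&-rule on 1]
4. <>[]~(~p2 | (p1 -> ~p1)), 0   [~->-rule on 2]
5. ~p2 | (p1 -> ~p1), 0   [~->-rule on 2]
6. p1 -> ~p1, 0   [|-rule on 5 (branches; this branch)]
7. ~p1, 0   [->-rule on 6 (branches; this branch)]
8. p2 | p3, 1   [<>-rule on 3: fresh world 1, 0R1]
9. p3, 1   [|-rule on 8 (branches; this branch)]
10. []~(~p2 | (p1 -> ~p1)), 2   [<>-rule on 4: fresh world 2, 0R2]
11. ~(~p2 | (p1 -> ~p1)), 0   [[]-rule on 10 via 2R0]
12. p2, 0   [~|-rule on 11]
13. ~(p1 -> ~p1), 0   [~|-rule on 11]
14. p1, 0   [~->-rule on 13]
Accessibility: 0R0, 0R1, 0R2, 1R0, 1R1, 2R0, 2R2
Branch closes: p1 and ~p1 both at 0.
Every branch closes; the branch above is one of them.

No, unsatisfiable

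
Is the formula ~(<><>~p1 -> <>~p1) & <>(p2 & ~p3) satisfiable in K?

1. ~(<><>~p1 -> <>~p1) & <>(p2 & ~p3), w0
2. ~(<><>~p1 -> <>~p1), w0   [&-rule on 1]
3. <>(p2 & ~p3), w0   [&-rule on 1]
4. <><>~p1, w0   [~->-rule on 2]
5. ~<>~p1, w0   [~->-rule on 2]
6. p2 & ~p3, w1   [<>-rule on 3: fresh world w1, w0Rw1]
7. p2, w1   [&-rule on 6]
8. ~p3, w1   [&-rule on 6]
9. p1, w1   [~<>-rule on 5 via w0Rw1]
10. <>~p1, w2   [<>-rule on 4: fresh world w2, w0Rw2]
11. p1, w2   [~<>-rule on 5 via w0Rw2]
12. ~p1, w3   [<>-rule on 10: fresh world w3, w2Rw3]
Accessibility: w0Rw1, w0Rw2, w2Rw3

Satisfiable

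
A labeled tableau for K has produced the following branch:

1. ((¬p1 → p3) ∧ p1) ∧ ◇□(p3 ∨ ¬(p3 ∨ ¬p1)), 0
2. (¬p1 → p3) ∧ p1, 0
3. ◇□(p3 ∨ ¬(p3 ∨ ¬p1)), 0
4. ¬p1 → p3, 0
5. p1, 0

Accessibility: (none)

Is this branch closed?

Not closed

No world carries both an atom and its negation.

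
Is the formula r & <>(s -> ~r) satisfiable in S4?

1. r & <>(s -> ~r), 0
2. r, 0
3. <>(s -> ~r), 0
4. s -> ~r, 1
5. ~r, 1
Accessibility: 0R0, 0R1, 1R1

Satisfiable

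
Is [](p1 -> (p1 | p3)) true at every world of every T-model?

Tableau for the negation ~[](p1 -> (p1 | p3)):
1. ~[](p1 -> (p1 | p3)), u
2. ~(p1 -> (p1 | p3)), v   [~[]-rule on 1: fresh world v, uRv]
3. p1, v   [~->-rule on 2]
4. ~(p1 | p3), v   [~->-rule on 2]
5. ~p1, v   [~|-rule on 4]
6. ~p3, v   [~|-rule on 4]
Accessibility: uRu, uRv, vRv
Branch closes: p1 and ~p1 both at v.
Every branch of the negation's tableau closes; the branch above is one of them.

Valid in T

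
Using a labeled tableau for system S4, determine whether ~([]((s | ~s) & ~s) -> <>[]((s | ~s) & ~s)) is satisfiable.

1. ~([]((s | ~s) & ~s) -> <>[]((s | ~s) & ~s)), 0
2. []((s | ~s) & ~s), 0
3. ~<>[]((s | ~s) & ~s), 0
4. (s | ~s) & ~s, 0
5. s | ~s, 0
6. ~s, 0
7. ~[]((s | ~s) & ~s), 0
8. ~((s | ~s) & ~s), 1
9. (s | ~s) & ~s, 1
10. s | ~s, 1
11. ~s, 1
12. ~[]((s | ~s) & ~s), 1
13. ~(s | ~s), 1
14. s, 1
Accessibility: 0R0, 0R1, 1R1
Branch closes: s and ~s both at 1.
Every branch closes; the branch above is one of them.

Unsatisfiable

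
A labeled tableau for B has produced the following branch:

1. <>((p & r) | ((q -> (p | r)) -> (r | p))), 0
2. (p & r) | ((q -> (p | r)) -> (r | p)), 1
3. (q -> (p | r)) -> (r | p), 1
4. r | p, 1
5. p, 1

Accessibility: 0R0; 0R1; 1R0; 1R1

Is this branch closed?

No world carries both an atom and its negation.

Open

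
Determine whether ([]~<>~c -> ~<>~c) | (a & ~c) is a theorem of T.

Yes, valid

Tableau for the negation ~(([]~<>~c -> ~<>~c) | (a & ~c)):
1. ~(([]~<>~c -> ~<>~c) | (a & ~c)), w0
2. ~([]~<>~c -> ~<>~c), w0
3. ~(a & ~c), w0
4. []~<>~c, w0
5. <>~c, w0
6. ~<>~c, w0
7. c, w0
8. ~c, w1
9. ~<>~c, w1
10. c, w1
Accessibility: w0Rw0, w0Rw1, w1Rw1
Branch closes: c and ~c both at w1.
All branches of the negation close; one closing branch shown above.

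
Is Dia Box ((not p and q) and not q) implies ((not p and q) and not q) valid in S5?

Valid in S5

Tableau for the negation not (Dia Box ((not p and q) and not q) implies ((not p and q) and not q)):
1. not (Dia Box ((not p and q) and not q) implies ((not p and q) and not q)), u
2. Dia Box ((not p and q) and not q), u
3. not ((not p and q) and not q), u
4. not (not p and q), u
5. not q, u
6. Box ((not p and q) and not q), v
7. (not p and q) and not q, u
8. not p and q, u
9. not p, u
10. q, u
Accessibility: uRu, uRv, vRu, vRv
Branch closes: q and not q both at u.
All branches of the negation close; one closing branch shown above.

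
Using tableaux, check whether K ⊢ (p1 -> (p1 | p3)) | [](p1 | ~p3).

Tableau for the negation ~((p1 -> (p1 | p3)) | [](p1 | ~p3)):
1. ~((p1 -> (p1 | p3)) | [](p1 | ~p3)), u
2. ~(p1 -> (p1 | p3)), u   [~|-rule on 1]
3. ~[](p1 | ~p3), u   [~|-rule on 1]
4. p1, u   [~->-rule on 2]
5. ~(p1 | p3), u   [~->-rule on 2]
6. ~p1, u   [~|-rule on 5]
7. ~p3, u   [~|-rule on 5]
Branch closes: p1 and ~p1 both at u.
All branches of the negation close; one closing branch shown above.

Valid in K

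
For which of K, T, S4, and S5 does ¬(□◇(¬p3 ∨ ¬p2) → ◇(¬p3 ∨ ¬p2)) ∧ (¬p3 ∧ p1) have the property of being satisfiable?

K

K-tableau for the formula:
1. ¬(□◇(¬p3 ∨ ¬p2) → ◇(¬p3 ∨ ¬p2)) ∧ (¬p3 ∧ p1), w0
2. ¬(□◇(¬p3 ∨ ¬p2) → ◇(¬p3 ∨ ¬p2)), w0
3. ¬p3 ∧ p1, w0
4. □◇(¬p3 ∨ ¬p2), w0
5. ¬◇(¬p3 ∨ ¬p2), w0
6. ¬p3, w0
7. p1, w0
Complete open branch: satisfiable in K.
T-tableau for the formula:
1. ¬(□◇(¬p3 ∨ ¬p2) → ◇(¬p3 ∨ ¬p2)) ∧ (¬p3 ∧ p1), w0
2. ¬(□◇(¬p3 ∨ ¬p2) → ◇(¬p3 ∨ ¬p2)), w0
3. ¬p3 ∧ p1, w0
4. □◇(¬p3 ∨ ¬p2), w0
5. ¬◇(¬p3 ∨ ¬p2), w0
6. ¬p3, w0
7. p1, w0
8. ◇(¬p3 ∨ ¬p2), w0
9. ¬(¬p3 ∨ ¬p2), w0
10. p3, w0
11. p2, w0
Accessibility: w0Rw0
Branch closes: p3 and ¬p3 both at w0.
Every branch closes (one shown): unsatisfiable in T, hence also in S4, S5 (every S4/S5-frame is a T-frame).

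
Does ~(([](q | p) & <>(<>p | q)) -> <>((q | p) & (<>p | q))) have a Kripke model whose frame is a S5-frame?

No, unsatisfiable

1. ~(([](q | p) & <>(<>p | q)) -> <>((q | p) & (<>p | q))), u
2. [](q | p) & <>(<>p | q), u   [~->-rule on 1]
3. ~<>((q | p) & (<>p | q)), u   [~->-rule on 1]
4. [](q | p), u   [&-rule on 2]
5. <>(<>p | q), u   [&-rule on 2]
6. ~((q | p) & (<>p | q)), u   [~<>-rule on 3 via uRu]
7. q | p, u   [[]-rule on 4 via uRu]
8. ~(<>p | q), u   [~&-rule on 6 (branches; this branch)]
9. ~<>p, u   [~|-rule on 8]
10. ~q, u   [~|-rule on 8]
11. ~p, u   [~<>-rule on 9 via uRu]
12. p, u   [|-rule on 7 (branches; this branch)]
Accessibility: uRu
Branch closes: p and ~p both at u.
Every branch closes; the branch above is one of them.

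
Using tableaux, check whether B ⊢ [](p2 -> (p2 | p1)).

Tableau for the negation ~[](p2 -> (p2 | p1)):
1. ~[](p2 -> (p2 | p1)), 0
2. ~(p2 -> (p2 | p1)), 1   [~[]-rule on 1: fresh world 1, 0R1]
3. p2, 1   [~->-rule on 2]
4. ~(p2 | p1), 1   [~->-rule on 2]
5. ~p2, 1   [~|-rule on 4]
6. ~p1, 1   [~|-rule on 4]
Accessibility: 0R0, 0R1, 1R0, 1R1
Branch closes: p2 and ~p2 both at 1.
Every branch of the negation's tableau closes; the branch above is one of them.

Valid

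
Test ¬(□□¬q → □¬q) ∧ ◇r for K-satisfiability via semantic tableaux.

1. ¬(□□¬q → □¬q) ∧ ◇r, u
2. ¬(□□¬q → □¬q), u
3. ◇r, u
4. □□¬q, u
5. ¬□¬q, u
6. r, v
7. □¬q, v
8. q, w
9. □¬q, w
Accessibility: uRv, uRw

Satisfiable (open branch found)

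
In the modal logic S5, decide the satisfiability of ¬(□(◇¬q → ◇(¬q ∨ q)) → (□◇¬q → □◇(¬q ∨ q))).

1. ¬(□(◇¬q → ◇(¬q ∨ q)) → (□◇¬q → □◇(¬q ∨ q))), 0
2. □(◇¬q → ◇(¬q ∨ q)), 0
3. ¬(□◇¬q → □◇(¬q ∨ q)), 0
4. □◇¬q, 0
5. ¬□◇(¬q ∨ q), 0
6. ◇¬q → ◇(¬q ∨ q), 0
7. ◇¬q, 0
8. ¬◇¬q, 0
9. q, 0
10. ¬◇(¬q ∨ q), 1
11. ◇¬q → ◇(¬q ∨ q), 1
12. ◇¬q, 1
13. q, 1
14. ¬(¬q ∨ q), 0
15. ¬q, 0
Accessibility: 0R0, 0R1, 1R0, 1R1
Branch closes: q and ¬q both at 0.
All branches of the tableau close; one closing branch shown above.

Unsatisfiable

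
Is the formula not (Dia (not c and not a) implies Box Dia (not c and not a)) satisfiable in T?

Satisfiable

1. not (Dia (not c and not a) implies Box Dia (not c and not a)), 0
2. Dia (not c and not a), 0
3. not Box Dia (not c and not a), 0
4. not c and not a, 1
5. not c, 1
6. not a, 1
7. not Dia (not c and not a), 2
8. not (not c and not a), 2
9. a, 2
Accessibility: 0R0, 0R1, 0R2, 1R1, 2R2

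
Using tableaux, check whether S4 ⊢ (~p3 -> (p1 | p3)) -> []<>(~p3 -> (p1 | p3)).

Tableau for the negation ~((~p3 -> (p1 | p3)) -> []<>(~p3 -> (p1 | p3))):
1. ~((~p3 -> (p1 | p3)) -> []<>(~p3 -> (p1 | p3))), 0
2. ~p3 -> (p1 | p3), 0
3. ~[]<>(~p3 -> (p1 | p3)), 0
4. p1 | p3, 0
5. p3, 0
6. ~<>(~p3 -> (p1 | p3)), 1
7. ~(~p3 -> (p1 | p3)), 1
8. ~p3, 1
9. ~(p1 | p3), 1
10. ~p1, 1
Accessibility: 0R0, 0R1, 1R1
The negation has an open branch (countermodel exists).

No, not valid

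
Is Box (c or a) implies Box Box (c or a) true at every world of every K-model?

Tableau for the negation not (Box (c or a) implies Box Box (c or a)):
1. not (Box (c or a) implies Box Box (c or a)), u
2. Box (c or a), u
3. not Box Box (c or a), u
4. not Box (c or a), v
5. c or a, v
6. a, v
7. not (c or a), w
8. not c, w
9. not a, w
Accessibility: uRv, vRw
The negation has an open branch (countermodel exists).

No, not valid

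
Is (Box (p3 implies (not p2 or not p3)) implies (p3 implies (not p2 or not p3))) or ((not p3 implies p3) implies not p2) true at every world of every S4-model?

Valid in S4

Tableau for the negation not ((Box (p3 implies (not p2 or not p3)) implies (p3 implies (not p2 or not p3))) or ((not p3 implies p3) implies not p2)):
1. not ((Box (p3 implies (not p2 or not p3)) implies (p3 implies (not p2 or not p3))) or ((not p3 implies p3) implies not p2)), u
2. not (Box (p3 implies (not p2 or not p3)) implies (p3 implies (not p2 or not p3))), u
3. not ((not p3 implies p3) implies not p2), u
4. Box (p3 implies (not p2 or not p3)), u
5. not (p3 implies (not p2 or not p3)), u
6. not p3 implies p3, u
7. p2, u
8. p3, u
9. not (not p2 or not p3), u
10. p3 implies (not p2 or not p3), u
11. not p2 or not p3, u
12. not p3, u
Accessibility: uRu
Branch closes: p3 and not p3 both at u.
All branches of the negation close; one closing branch shown above.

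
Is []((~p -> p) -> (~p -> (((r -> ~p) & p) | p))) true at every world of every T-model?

Tableau for the negation ~[]((~p -> p) -> (~p -> (((r -> ~p) & p) | p))):
1. ~[]((~p -> p) -> (~p -> (((r -> ~p) & p) | p))), w0
2. ~((~p -> p) -> (~p -> (((r -> ~p) & p) | p))), w1   [~[]-rule on 1: fresh world w1, w0Rw1]
3. ~p -> p, w1   [~->-rule on 2]
4. ~(~p -> (((r -> ~p) & p) | p)), w1   [~->-rule on 2]
5. ~p, w1   [~->-rule on 4]
6. ~(((r -> ~p) & p) | p), w1   [~->-rule on 4]
7. ~((r -> ~p) & p), w1   [~|-rule on 6]
8. p, w1   [->-rule on 3 (branches; this branch)]
Accessibility: w0Rw0, w0Rw1, w1Rw1
Branch closes: p and ~p both at w1.
All branches of the negation close; one closing branch shown above.

Valid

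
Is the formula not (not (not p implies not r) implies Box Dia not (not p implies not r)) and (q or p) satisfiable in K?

Yes, satisfiable

1. not (not (not p implies not r) implies Box Dia not (not p implies not r)) and (q or p), w0
2. not (not (not p implies not r) implies Box Dia not (not p implies not r)), w0
3. q or p, w0
4. not (not p implies not r), w0
5. not Box Dia not (not p implies not r), w0
6. not p, w0
7. r, w0
8. q, w0
9. not Dia not (not p implies not r), w1
Accessibility: w0Rw1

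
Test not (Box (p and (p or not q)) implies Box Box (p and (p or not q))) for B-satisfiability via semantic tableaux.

1. not (Box (p and (p or not q)) implies Box Box (p and (p or not q))), w0
2. Box (p and (p or not q)), w0
3. not Box Box (p and (p or not q)), w0
4. p and (p or not q), w0
5. p, w0
6. p or not q, w0
7. not q, w0
8. not Box (p and (p or not q)), w1
9. p and (p or not q), w1
10. p, w1
11. p or not q, w1
12. not q, w1
13. not (p and (p or not q)), w2
14. not (p or not q), w2
15. not p, w2
16. q, w2
Accessibility: w0Rw0, w0Rw1, w1Rw0, w1Rw1, w1Rw2, w2Rw1, w2Rw2

Satisfiable (open branch found)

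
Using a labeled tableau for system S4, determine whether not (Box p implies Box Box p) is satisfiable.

1. not (Box p implies Box Box p), w0
2. Box p, w0
3. not Box Box p, w0
4. p, w0
5. not Box p, w1
6. p, w1
7. not p, w2
8. p, w2
Accessibility: w0Rw0, w0Rw1, w0Rw2, w1Rw1, w1Rw2, w2Rw2
Branch closes: p and not p both at w2.
All branches of the tableau close; one closing branch shown above.

Unsatisfiable (every branch closes)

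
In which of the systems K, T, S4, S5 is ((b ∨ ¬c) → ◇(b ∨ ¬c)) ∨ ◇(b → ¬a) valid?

T, S4, S5

T-tableau for the negation ¬(((b ∨ ¬c) → ◇(b ∨ ¬c)) ∨ ◇(b → ¬a)):
1. ¬(((b ∨ ¬c) → ◇(b ∨ ¬c)) ∨ ◇(b → ¬a)), 0
2. ¬((b ∨ ¬c) → ◇(b ∨ ¬c)), 0
3. ¬◇(b → ¬a), 0
4. b ∨ ¬c, 0
5. ¬◇(b ∨ ¬c), 0
6. ¬(b → ¬a), 0
7. b, 0
8. a, 0
9. ¬(b ∨ ¬c), 0
10. ¬b, 0
11. c, 0
Accessibility: 0R0
Branch closes: b and ¬b both at 0.
Every branch closes (one shown): valid in T, hence also in S4, S5 (every theorem of T is a theorem of S4 and S5).
K-tableau for the negation ¬(((b ∨ ¬c) → ◇(b ∨ ¬c)) ∨ ◇(b → ¬a)):
1. ¬(((b ∨ ¬c) → ◇(b ∨ ¬c)) ∨ ◇(b → ¬a)), 0
2. ¬((b ∨ ¬c) → ◇(b ∨ ¬c)), 0
3. ¬◇(b → ¬a), 0
4. b ∨ ¬c, 0
5. ¬◇(b ∨ ¬c), 0
6. ¬c, 0
Complete open branch: countermodel on a K-frame, so not valid in K.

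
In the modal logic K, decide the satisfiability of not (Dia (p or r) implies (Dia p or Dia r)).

1. not (Dia (p or r) implies (Dia p or Dia r)), w0
2. Dia (p or r), w0
3. not (Dia p or Dia r), w0
4. not Dia p, w0
5. not Dia r, w0
6. p or r, w1
7. not p, w1
8. not r, w1
9. r, w1
Accessibility: w0Rw1
Branch closes: r and not r both at w1.
(One branch shown.) All branches close.

Unsatisfiable (every branch closes)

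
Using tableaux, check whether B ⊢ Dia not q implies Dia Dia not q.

Valid

Tableau for the negation not (Dia not q implies Dia Dia not q):
1. not (Dia not q implies Dia Dia not q), u
2. Dia not q, u   [neg-implies-rule on 1]
3. not Dia Dia not q, u   [neg-implies-rule on 1]
4. not Dia not q, u   [neg-Dia-rule on 3 via uRu]
5. q, u   [neg-Dia-rule on 4 via uRu]
6. not q, v   [Dia-rule on 2: fresh world v, uRv]
7. not Dia not q, v   [neg-Dia-rule on 3 via uRv]
8. q, v   [neg-Dia-rule on 4 via uRv]
Accessibility: uRu, uRv, vRu, vRv
Branch closes: q and not q both at v.
All branches of the negation close; one closing branch shown above.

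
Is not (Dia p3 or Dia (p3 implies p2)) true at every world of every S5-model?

Tableau for the negation Dia p3 or Dia (p3 implies p2):
1. Dia p3 or Dia (p3 implies p2), u
2. Dia (p3 implies p2), u
3. p3 implies p2, v
4. p2, v
Accessibility: uRu, uRv, vRu, vRv
The negation has an open branch (countermodel exists).

No, not valid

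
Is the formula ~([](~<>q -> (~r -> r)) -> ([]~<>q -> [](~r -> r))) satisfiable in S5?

1. ~([](~<>q -> (~r -> r)) -> ([]~<>q -> [](~r -> r))), 0
2. [](~<>q -> (~r -> r)), 0
3. ~([]~<>q -> [](~r -> r)), 0
4. []~<>q, 0
5. ~[](~r -> r), 0
6. ~<>q -> (~r -> r), 0
7. ~<>q, 0
8. ~q, 0
9. ~r -> r, 0
10. r, 0
11. ~(~r -> r), 1
12. ~r, 1
13. ~<>q -> (~r -> r), 1
14. ~<>q, 1
15. ~q, 1
16. <>q, 1
17. q, 2
18. ~<>q -> (~r -> r), 2
19. ~<>q, 2
20. ~q, 2
Accessibility: 0R0, 0R1, 0R2, 1R0, 1R1, 1R2, 2R0, 2R1, 2R2
Branch closes: q and ~q both at 2.
Every branch closes; the branch above is one of them.

Unsatisfiable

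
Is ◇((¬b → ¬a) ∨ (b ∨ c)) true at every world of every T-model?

Tableau for the negation ¬◇((¬b → ¬a) ∨ (b ∨ c)):
1. ¬◇((¬b → ¬a) ∨ (b ∨ c)), 0
2. ¬((¬b → ¬a) ∨ (b ∨ c)), 0
3. ¬(¬b → ¬a), 0
4. ¬(b ∨ c), 0
5. ¬b, 0
6. a, 0
7. ¬c, 0
Accessibility: 0R0
The negation has an open branch (countermodel exists).

Not valid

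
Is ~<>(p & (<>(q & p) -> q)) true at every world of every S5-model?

Not valid

Tableau for the negation <>(p & (<>(q & p) -> q)):
1. <>(p & (<>(q & p) -> q)), w0
2. p & (<>(q & p) -> q), w1
3. p, w1
4. <>(q & p) -> q, w1
5. q, w1
Accessibility: w0Rw0, w0Rw1, w1Rw0, w1Rw1
The negation has an open branch (countermodel exists).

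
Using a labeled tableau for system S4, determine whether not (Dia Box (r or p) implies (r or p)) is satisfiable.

1. not (Dia Box (r or p) implies (r or p)), 0
2. Dia Box (r or p), 0
3. not (r or p), 0
4. not r, 0
5. not p, 0
6. Box (r or p), 1
7. r or p, 1
8. p, 1
Accessibility: 0R0, 0R1, 1R1

Yes, satisfiable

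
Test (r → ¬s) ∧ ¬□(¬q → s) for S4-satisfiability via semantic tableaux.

1. (r → ¬s) ∧ ¬□(¬q → s), 0
2. r → ¬s, 0
3. ¬□(¬q → s), 0
4. ¬s, 0
5. ¬(¬q → s), 1
6. ¬q, 1
7. ¬s, 1
Accessibility: 0R0, 0R1, 1R1

Satisfiable (open branch found)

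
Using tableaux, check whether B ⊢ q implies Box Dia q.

Tableau for the negation not (q implies Box Dia q):
1. not (q implies Box Dia q), 0
2. q, 0   [neg-implies-rule on 1]
3. not Box Dia q, 0   [neg-implies-rule on 1]
4. not Dia q, 1   [neg-Box-rule on 3: fresh world 1, 0R1]
5. not q, 0   [neg-Dia-rule on 4 via 1R0]
Accessibility: 0R0, 0R1, 1R0, 1R1
Branch closes: q and not q both at 0.
All branches of the negation close; one closing branch shown above.

Valid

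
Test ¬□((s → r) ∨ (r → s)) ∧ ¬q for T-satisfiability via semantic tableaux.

1. ¬□((s → r) ∨ (r → s)) ∧ ¬q, w0
2. ¬□((s → r) ∨ (r → s)), w0
3. ¬q, w0
4. ¬((s → r) ∨ (r → s)), w1
5. ¬(s → r), w1
6. ¬(r → s), w1
7. s, w1
8. ¬r, w1
9. r, w1
10. ¬s, w1
Accessibility: w0Rw0, w0Rw1, w1Rw1
Branch closes: r and ¬r both at w1.
(One branch shown.) All branches close.

No, unsatisfiable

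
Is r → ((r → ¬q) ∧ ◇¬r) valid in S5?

No, not valid

Tableau for the negation ¬(r → ((r → ¬q) ∧ ◇¬r)):
1. ¬(r → ((r → ¬q) ∧ ◇¬r)), u
2. r, u
3. ¬((r → ¬q) ∧ ◇¬r), u
4. ¬◇¬r, u
Accessibility: uRu
The negation has an open branch (countermodel exists).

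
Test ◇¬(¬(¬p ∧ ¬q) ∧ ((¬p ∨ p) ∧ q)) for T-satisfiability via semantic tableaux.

Satisfiable

1. ◇¬(¬(¬p ∧ ¬q) ∧ ((¬p ∨ p) ∧ q)), u
2. ¬(¬(¬p ∧ ¬q) ∧ ((¬p ∨ p) ∧ q)), v
3. ¬((¬p ∨ p) ∧ q), v
4. ¬q, v
Accessibility: uRu, uRv, vRv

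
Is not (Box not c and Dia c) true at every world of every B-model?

Tableau for the negation Box not c and Dia c:
1. Box not c and Dia c, w0
2. Box not c, w0   [and-rule on 1]
3. Dia c, w0   [and-rule on 1]
4. not c, w0   [Box-rule on 2 via w0Rw0]
5. c, w1   [Dia-rule on 3: fresh world w1, w0Rw1]
6. not c, w1   [Box-rule on 2 via w0Rw1]
Accessibility: w0Rw0, w0Rw1, w1Rw0, w1Rw1
Branch closes: c and not c both at w1.
Every branch of the negation's tableau closes; the branch above is one of them.

Valid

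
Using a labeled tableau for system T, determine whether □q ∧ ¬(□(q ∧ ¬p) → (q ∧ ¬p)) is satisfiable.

1. □q ∧ ¬(□(q ∧ ¬p) → (q ∧ ¬p)), 0
2. □q, 0
3. ¬(□(q ∧ ¬p) → (q ∧ ¬p)), 0
4. □(q ∧ ¬p), 0
5. ¬(q ∧ ¬p), 0
6. q, 0
7. q ∧ ¬p, 0
8. ¬p, 0
9. p, 0
Accessibility: 0R0
Branch closes: p and ¬p both at 0.
(One branch shown.) All branches close.

Unsatisfiable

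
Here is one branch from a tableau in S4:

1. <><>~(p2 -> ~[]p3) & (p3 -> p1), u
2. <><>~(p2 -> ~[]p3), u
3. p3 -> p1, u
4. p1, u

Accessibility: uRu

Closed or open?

Not closed

There is no literal clash: for every atom and world, at most one sign appears.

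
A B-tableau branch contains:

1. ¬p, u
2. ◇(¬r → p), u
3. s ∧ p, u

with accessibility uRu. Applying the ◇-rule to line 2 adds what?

a fresh world v with uRv, and ¬r → p at v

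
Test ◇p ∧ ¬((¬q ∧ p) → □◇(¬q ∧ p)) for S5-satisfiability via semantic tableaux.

Unsatisfiable

1. ◇p ∧ ¬((¬q ∧ p) → □◇(¬q ∧ p)), u
2. ◇p, u
3. ¬((¬q ∧ p) → □◇(¬q ∧ p)), u
4. ¬q ∧ p, u
5. ¬□◇(¬q ∧ p), u
6. ¬q, u
7. p, u
8. p, v
9. ¬◇(¬q ∧ p), w
10. ¬(¬q ∧ p), u
11. ¬(¬q ∧ p), v
12. ¬(¬q ∧ p), w
13. ¬p, u
Accessibility: uRu, uRv, uRw, vRu, vRv, vRw, wRu, wRv, wRw
Branch closes: p and ¬p both at u.
(One branch shown.) All branches close.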